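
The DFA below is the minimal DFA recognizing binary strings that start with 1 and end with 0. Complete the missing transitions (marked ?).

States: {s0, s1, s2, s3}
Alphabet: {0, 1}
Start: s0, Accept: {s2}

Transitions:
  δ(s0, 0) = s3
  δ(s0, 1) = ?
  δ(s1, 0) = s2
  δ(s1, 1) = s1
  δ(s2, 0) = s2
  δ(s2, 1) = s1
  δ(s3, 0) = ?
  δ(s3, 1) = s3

From the language and accept set, identify what each state tracks — s0: no input read; s1: started with 1, last symbol 1; s2: started with 1, last symbol 0; s3: started with 0 (dead).
Each missing δ(q, a) is the state matching the new tracked value after reading a.
δ(s0, 1) = s1; δ(s3, 0) = s3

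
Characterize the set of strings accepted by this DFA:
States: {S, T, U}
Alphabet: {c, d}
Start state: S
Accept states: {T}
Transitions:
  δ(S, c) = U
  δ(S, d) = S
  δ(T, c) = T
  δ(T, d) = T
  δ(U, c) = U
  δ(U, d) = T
Testing a few strings:
  'dc' → reject
  'dd' → reject
  'c' → reject
  'd' → reject
State roles: S=no c seen yet; T=substring cd seen; U=seen a c, waiting for d
All strings over {c,d} containing the substring cd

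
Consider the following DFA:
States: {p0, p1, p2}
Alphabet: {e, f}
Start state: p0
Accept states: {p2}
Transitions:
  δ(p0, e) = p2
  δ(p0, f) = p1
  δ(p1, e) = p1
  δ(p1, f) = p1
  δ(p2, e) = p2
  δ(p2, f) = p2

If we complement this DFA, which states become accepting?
Complement accept states = All states \ Original accept states
= {p0, p1, p2} \ {p2}
{p0, p1}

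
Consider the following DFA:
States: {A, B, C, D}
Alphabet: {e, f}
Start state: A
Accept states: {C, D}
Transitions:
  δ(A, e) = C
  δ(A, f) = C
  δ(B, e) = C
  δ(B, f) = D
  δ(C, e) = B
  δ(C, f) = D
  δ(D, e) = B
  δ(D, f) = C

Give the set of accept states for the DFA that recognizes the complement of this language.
Complement accept states = All states \ Original accept states
= {A, B, C, D} \ {C, D}
{A, B}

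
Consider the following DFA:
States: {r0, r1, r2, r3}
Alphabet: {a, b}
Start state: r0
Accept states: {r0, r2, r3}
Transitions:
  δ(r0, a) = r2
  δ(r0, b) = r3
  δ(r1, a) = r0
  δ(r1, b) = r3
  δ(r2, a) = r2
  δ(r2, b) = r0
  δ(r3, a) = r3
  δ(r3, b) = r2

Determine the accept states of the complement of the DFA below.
Complement accept states = All states \ Original accept states
= {r0, r1, r2, r3} \ {r0, r2, r3}
{r1}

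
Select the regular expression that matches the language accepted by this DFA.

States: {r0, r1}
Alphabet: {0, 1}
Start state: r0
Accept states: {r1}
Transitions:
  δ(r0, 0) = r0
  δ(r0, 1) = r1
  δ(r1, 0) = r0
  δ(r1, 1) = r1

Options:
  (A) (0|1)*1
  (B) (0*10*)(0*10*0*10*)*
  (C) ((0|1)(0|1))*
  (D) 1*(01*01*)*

Check each option against the DFA on short strings; one disagreement eliminates an option:
  (A) (0|1)*1: agrees with the DFA on every string of length ≤ 6
  (B) (0*10*)(0*10*0*10*)*: on '10' the DFA goes r0 → r1 → r0 and rejects (r0 ∉ Accept), but the regex matches it → eliminate
  (C) ((0|1)(0|1))*: on ε the DFA stays in r0 and rejects (r0 ∉ Accept), but the regex matches it → eliminate
  (D) 1*(01*01*)*: on ε the DFA stays in r0 and rejects (r0 ∉ Accept), but the regex matches it → eliminate
Only (A) is consistent with the DFA.
(A) (0|1)*1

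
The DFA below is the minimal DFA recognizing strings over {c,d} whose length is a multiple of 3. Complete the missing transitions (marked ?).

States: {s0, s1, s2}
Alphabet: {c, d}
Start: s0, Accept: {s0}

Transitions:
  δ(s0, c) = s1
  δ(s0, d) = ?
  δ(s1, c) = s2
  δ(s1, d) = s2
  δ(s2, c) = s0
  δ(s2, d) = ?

From the language and accept set, identify what each state tracks — s0: length ≡ 0 (mod 3); s1: length ≡ 1 (mod 3); s2: length ≡ 2 (mod 3).
Each missing δ(q, a) is the state matching the new tracked value after reading a.
δ(s0, d) = s1; δ(s2, d) = s0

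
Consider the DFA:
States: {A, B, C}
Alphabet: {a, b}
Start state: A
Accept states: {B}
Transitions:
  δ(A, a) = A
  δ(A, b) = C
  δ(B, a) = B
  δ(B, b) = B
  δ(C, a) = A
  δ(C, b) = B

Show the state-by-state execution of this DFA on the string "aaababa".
read 'a': A → A
  read 'a': A → A
  read 'a': A → A
  read 'b': A → C
  read 'a': C → A
  read 'b': A → C
  read 'a': C → A
A -> A -> A -> A -> C -> A -> C -> A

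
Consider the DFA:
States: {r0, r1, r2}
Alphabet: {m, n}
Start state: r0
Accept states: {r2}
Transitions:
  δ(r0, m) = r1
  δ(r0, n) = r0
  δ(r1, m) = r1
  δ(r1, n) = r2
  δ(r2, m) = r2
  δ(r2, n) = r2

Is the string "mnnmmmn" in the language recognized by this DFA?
Processing string "mnnmmmn":
  r0 --m--> r1
  r1 --n--> r2
  r2 --n--> r2
  r2 --m--> r2
  r2 --m--> r2
  r2 --m--> r2
  r2 --n--> r2
Final state: r2
Accept states: {r2}
Yes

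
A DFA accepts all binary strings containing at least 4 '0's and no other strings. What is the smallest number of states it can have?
By Myhill–Nerode, count the distinguishable equivalence classes: 5 classes — having seen 0, 1, …, 3, or ≥4 copies of '0'; any two classes i < j (j ≤ 4) are distinguished by the string 0^(4−j), which takes class j to 4 copies (accepted) but leaves class i below 4 (rejected).
5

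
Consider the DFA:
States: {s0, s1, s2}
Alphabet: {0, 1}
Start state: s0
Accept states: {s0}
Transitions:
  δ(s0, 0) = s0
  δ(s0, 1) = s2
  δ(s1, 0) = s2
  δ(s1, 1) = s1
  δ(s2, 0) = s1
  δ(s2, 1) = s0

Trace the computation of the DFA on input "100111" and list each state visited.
read '1': s0 → s2
  read '0': s2 → s1
  read '0': s1 → s2
  read '1': s2 → s0
  read '1': s0 → s2
  read '1': s2 → s0
s0 -> s2 -> s1 -> s2 -> s0 -> s2 -> s0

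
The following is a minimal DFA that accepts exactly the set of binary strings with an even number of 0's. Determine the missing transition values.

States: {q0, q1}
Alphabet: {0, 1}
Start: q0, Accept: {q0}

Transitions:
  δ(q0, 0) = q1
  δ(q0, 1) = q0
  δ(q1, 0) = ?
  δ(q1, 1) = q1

From the language and accept set, identify what each state tracks — q0: even number of 0's so far; q1: odd number of 0's so far.
Each missing δ(q, a) is the state matching the new tracked value after reading a.
δ(q1, 0) = q0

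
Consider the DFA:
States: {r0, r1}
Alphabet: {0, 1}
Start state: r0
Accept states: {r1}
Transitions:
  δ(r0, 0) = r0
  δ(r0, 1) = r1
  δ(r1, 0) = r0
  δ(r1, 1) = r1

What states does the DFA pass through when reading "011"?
read '0': r0 → r0
  read '1': r0 → r1
  read '1': r1 → r1
r0 -> r0 -> r1 -> r1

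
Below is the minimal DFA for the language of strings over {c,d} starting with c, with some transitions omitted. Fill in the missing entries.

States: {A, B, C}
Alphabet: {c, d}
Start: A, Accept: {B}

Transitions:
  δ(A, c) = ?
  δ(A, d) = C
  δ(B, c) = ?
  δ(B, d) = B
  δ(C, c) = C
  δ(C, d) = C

From the language and accept set, identify what each state tracks — A: no input read; B: started with c; C: started with d (dead).
Each missing δ(q, a) is the state matching the new tracked value after reading a.
δ(A, c) = B; δ(B, c) = B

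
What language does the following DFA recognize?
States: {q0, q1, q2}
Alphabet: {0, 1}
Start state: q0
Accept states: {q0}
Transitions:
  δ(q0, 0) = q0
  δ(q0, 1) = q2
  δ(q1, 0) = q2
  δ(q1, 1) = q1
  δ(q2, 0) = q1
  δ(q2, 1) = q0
Testing a few strings:
  '11' → accept
  '1' → reject
  '0011' → accept
  '00' → accept
State roles: q0=value ≡ 0 (mod 3); q1=value ≡ 2 (mod 3); q2=value ≡ 1 (mod 3)
All binary strings representing a multiple of 3 (read in base 2; leading zeros allowed and ε counts as 0)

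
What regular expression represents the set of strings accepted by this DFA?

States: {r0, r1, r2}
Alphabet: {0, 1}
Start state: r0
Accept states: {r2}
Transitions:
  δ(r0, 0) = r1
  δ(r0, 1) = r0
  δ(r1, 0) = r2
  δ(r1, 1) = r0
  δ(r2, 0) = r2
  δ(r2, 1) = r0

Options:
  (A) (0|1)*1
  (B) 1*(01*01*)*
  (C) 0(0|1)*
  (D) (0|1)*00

Check each option against the DFA on short strings; one disagreement eliminates an option:
  (A) (0|1)*1: on '1' the DFA goes r0 → r0 and rejects (r0 ∉ Accept), but the regex matches it → eliminate
  (B) 1*(01*01*)*: on ε the DFA stays in r0 and rejects (r0 ∉ Accept), but the regex matches it → eliminate
  (C) 0(0|1)*: on '0' the DFA goes r0 → r1 and rejects (r1 ∉ Accept), but the regex matches it → eliminate
  (D) (0|1)*00: agrees with the DFA on every string of length ≤ 6
Only (D) is consistent with the DFA.
(D) (0|1)*00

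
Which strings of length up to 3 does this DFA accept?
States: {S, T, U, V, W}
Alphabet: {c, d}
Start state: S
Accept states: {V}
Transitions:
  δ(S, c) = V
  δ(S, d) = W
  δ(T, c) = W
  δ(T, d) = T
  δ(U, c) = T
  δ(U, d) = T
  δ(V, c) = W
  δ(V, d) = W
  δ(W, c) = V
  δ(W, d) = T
c, dc, ccc, cdc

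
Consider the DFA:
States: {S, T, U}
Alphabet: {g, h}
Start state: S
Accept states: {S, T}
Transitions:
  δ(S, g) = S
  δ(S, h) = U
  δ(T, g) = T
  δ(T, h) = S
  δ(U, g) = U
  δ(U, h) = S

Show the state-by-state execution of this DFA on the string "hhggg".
read 'h': S → U
  read 'h': U → S
  read 'g': S → S
  read 'g': S → S
  read 'g': S → S
S -> U -> S -> S -> S -> S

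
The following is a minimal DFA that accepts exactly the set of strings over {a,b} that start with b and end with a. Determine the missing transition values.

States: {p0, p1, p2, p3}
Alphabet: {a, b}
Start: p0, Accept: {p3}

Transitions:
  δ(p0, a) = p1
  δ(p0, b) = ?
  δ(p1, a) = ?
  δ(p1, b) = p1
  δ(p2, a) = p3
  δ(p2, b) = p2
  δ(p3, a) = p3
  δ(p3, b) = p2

From the language and accept set, identify what each state tracks — p0: no input read; p1: started with a (dead); p2: started with b, last symbol b; p3: started with b, last symbol a.
Each missing δ(q, a) is the state matching the new tracked value after reading a.
δ(p0, b) = p2; δ(p1, a) = p1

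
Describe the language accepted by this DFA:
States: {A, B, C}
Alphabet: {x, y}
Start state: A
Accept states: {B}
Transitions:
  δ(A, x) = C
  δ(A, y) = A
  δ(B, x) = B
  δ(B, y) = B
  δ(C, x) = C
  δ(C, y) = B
Testing a few strings:
  'y' → reject
  'xx' → reject
  'x' → reject
  'yyxx' → reject
State roles: A=no x seen yet; B=substring xy seen; C=seen a x, waiting for y
All strings over {x,y} containing the substring xy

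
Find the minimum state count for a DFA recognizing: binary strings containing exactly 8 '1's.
By Myhill–Nerode, count the distinguishable equivalence classes: 10 classes — having seen 0, 1, …, 8, or >8 copies of '1'; the count-8 class is the only accepting one and >8 is dead.
10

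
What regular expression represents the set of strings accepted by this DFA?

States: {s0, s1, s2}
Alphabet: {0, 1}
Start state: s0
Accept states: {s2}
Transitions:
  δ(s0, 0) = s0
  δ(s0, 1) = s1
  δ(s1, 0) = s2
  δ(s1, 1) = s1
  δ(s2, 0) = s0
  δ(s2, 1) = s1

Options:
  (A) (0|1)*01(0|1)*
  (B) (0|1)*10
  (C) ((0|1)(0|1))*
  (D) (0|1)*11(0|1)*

Check each option against the DFA on short strings; one disagreement eliminates an option:
  (A) (0|1)*01(0|1)*: on '01' the DFA goes s0 → s0 → s1 and rejects (s1 ∉ Accept), but the regex matches it → eliminate
  (B) (0|1)*10: agrees with the DFA on every string of length ≤ 6
  (C) ((0|1)(0|1))*: on ε the DFA stays in s0 and rejects (s0 ∉ Accept), but the regex matches it → eliminate
  (D) (0|1)*11(0|1)*: on '10' the DFA goes s0 → s1 → s2 and accepts (s2 ∈ Accept), but the regex does not match it → eliminate
Only (B) is consistent with the DFA.
(B) (0|1)*10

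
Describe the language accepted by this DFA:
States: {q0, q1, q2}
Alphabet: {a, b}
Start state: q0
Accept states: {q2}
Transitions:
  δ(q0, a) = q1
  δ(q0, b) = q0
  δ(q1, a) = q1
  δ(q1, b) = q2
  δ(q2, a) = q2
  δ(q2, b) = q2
Testing a few strings:
  'ba' → reject
  'baaa' → reject
  'abb' → accept
  'bab' → accept
State roles: q0=no a seen yet; q1=seen a a, waiting for b; q2=substring ab seen
All strings over {a,b} containing the substring ab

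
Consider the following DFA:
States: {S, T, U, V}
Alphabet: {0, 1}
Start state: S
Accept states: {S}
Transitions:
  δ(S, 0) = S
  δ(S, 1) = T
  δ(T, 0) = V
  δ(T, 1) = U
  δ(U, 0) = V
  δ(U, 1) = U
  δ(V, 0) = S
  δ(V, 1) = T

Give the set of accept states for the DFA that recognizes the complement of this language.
Complement accept states = All states \ Original accept states
= {S, T, U, V} \ {S}
{T, U, V}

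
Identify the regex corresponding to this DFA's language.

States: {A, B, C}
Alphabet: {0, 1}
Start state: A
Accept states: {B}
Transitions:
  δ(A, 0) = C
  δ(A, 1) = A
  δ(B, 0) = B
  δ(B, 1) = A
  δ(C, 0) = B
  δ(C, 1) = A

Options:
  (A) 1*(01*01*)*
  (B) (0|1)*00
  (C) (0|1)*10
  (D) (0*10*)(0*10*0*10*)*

Check each option against the DFA on short strings; one disagreement eliminates an option:
  (A) 1*(01*01*)*: on ε the DFA stays in A and rejects (A ∉ Accept), but the regex matches it → eliminate
  (B) (0|1)*00: agrees with the DFA on every string of length ≤ 6
  (C) (0|1)*10: on '00' the DFA goes A → C → B and accepts (B ∈ Accept), but the regex does not match it → eliminate
  (D) (0*10*)(0*10*0*10*)*: on '1' the DFA goes A → A and rejects (A ∉ Accept), but the regex matches it → eliminate
Only (B) is consistent with the DFA.
(B) (0|1)*00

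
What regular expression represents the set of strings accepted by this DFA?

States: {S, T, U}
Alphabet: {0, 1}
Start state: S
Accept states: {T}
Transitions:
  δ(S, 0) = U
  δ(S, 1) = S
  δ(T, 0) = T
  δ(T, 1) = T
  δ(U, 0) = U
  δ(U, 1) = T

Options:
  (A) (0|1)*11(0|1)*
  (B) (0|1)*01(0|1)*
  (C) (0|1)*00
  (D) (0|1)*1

Check each option against the DFA on short strings; one disagreement eliminates an option:
  (A) (0|1)*11(0|1)*: on '01' the DFA goes S → U → T and accepts (T ∈ Accept), but the regex does not match it → eliminate
  (B) (0|1)*01(0|1)*: agrees with the DFA on every string of length ≤ 6
  (C) (0|1)*00: on '00' the DFA goes S → U → U and rejects (U ∉ Accept), but the regex matches it → eliminate
  (D) (0|1)*1: on '1' the DFA goes S → S and rejects (S ∉ Accept), but the regex matches it → eliminate
Only (B) is consistent with the DFA.
(B) (0|1)*01(0|1)*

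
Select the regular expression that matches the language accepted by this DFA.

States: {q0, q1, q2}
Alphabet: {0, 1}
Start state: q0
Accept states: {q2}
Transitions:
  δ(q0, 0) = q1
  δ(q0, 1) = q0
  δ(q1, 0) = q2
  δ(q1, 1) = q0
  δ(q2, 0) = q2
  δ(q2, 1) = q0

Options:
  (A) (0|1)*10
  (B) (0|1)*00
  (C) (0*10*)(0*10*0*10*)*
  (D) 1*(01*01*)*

Check each option against the DFA on short strings; one disagreement eliminates an option:
  (A) (0|1)*10: on '00' the DFA goes q0 → q1 → q2 and accepts (q2 ∈ Accept), but the regex does not match it → eliminate
  (B) (0|1)*00: agrees with the DFA on every string of length ≤ 6
  (C) (0*10*)(0*10*0*10*)*: on '1' the DFA goes q0 → q0 and rejects (q0 ∉ Accept), but the regex matches it → eliminate
  (D) 1*(01*01*)*: on ε the DFA stays in q0 and rejects (q0 ∉ Accept), but the regex matches it → eliminate
Only (B) is consistent with the DFA.
(B) (0|1)*00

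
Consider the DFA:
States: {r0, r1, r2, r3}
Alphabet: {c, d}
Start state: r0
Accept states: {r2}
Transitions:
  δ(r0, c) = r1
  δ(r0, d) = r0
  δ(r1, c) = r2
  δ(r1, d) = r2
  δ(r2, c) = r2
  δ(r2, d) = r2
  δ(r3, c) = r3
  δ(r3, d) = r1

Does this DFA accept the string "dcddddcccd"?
Processing string "dcddddcccd":
  r0 --d--> r0
  r0 --c--> r1
  r1 --d--> r2
  r2 --d--> r2
  r2 --d--> r2
  r2 --d--> r2
  r2 --c--> r2
  r2 --c--> r2
  r2 --c--> r2
  r2 --d--> r2
Final state: r2
Accept states: {r2}
Yes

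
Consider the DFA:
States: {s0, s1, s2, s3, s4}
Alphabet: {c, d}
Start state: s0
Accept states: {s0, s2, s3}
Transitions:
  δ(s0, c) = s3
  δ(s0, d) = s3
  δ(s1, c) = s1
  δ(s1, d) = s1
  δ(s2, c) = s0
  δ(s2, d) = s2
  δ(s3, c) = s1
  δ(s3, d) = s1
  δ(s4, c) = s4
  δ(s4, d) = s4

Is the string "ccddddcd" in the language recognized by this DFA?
Processing string "ccddddcd":
  s0 --c--> s3
  s3 --c--> s1
  s1 --d--> s1
  s1 --d--> s1
  s1 --d--> s1
  s1 --d--> s1
  s1 --c--> s1
  s1 --d--> s1
Final state: s1
Accept states: {s0, s2, s3}
No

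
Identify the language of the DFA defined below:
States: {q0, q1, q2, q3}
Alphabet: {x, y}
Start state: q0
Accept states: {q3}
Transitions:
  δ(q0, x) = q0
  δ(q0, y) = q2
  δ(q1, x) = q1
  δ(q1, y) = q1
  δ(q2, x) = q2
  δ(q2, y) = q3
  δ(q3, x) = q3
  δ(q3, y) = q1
Testing a few strings:
  'x' → reject
  'yxy' → accept
  'xxyy' → accept
  'yy' → accept
State roles: q0=zero y's; q1=≥ three y's (dead); q2=one y; q3=two y's
All strings over {x,y} containing exactly two y's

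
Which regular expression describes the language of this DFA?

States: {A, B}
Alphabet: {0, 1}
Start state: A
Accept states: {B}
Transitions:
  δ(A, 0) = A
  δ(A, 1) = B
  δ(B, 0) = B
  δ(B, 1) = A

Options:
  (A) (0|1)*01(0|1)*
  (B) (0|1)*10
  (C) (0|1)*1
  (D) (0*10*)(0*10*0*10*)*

Check each option against the DFA on short strings; one disagreement eliminates an option:
  (A) (0|1)*01(0|1)*: on '1' the DFA goes A → B and accepts (B ∈ Accept), but the regex does not match it → eliminate
  (B) (0|1)*10: on '1' the DFA goes A → B and accepts (B ∈ Accept), but the regex does not match it → eliminate
  (C) (0|1)*1: on '10' the DFA goes A → B → B and accepts (B ∈ Accept), but the regex does not match it → eliminate
  (D) (0*10*)(0*10*0*10*)*: agrees with the DFA on every string of length ≤ 6
Only (D) is consistent with the DFA.
(D) (0*10*)(0*10*0*10*)*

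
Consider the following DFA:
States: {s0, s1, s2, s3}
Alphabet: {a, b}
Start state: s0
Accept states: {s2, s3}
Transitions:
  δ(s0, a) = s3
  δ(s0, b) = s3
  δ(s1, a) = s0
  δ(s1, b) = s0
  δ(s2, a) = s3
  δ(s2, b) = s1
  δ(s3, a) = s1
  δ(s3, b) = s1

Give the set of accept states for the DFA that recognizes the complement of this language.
Complement accept states = All states \ Original accept states
= {s0, s1, s2, s3} \ {s2, s3}
{s0, s1}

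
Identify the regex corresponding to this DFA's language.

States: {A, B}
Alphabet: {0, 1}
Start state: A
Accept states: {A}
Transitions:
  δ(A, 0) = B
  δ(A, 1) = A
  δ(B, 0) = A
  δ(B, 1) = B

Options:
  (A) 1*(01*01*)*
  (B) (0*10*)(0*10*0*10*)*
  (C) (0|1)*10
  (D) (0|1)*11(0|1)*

Check each option against the DFA on short strings; one disagreement eliminates an option:
  (A) 1*(01*01*)*: agrees with the DFA on every string of length ≤ 6
  (B) (0*10*)(0*10*0*10*)*: on ε the DFA stays in A and accepts (A ∈ Accept), but the regex does not match it → eliminate
  (C) (0|1)*10: on ε the DFA stays in A and accepts (A ∈ Accept), but the regex does not match it → eliminate
  (D) (0|1)*11(0|1)*: on ε the DFA stays in A and accepts (A ∈ Accept), but the regex does not match it → eliminate
Only (A) is consistent with the DFA.
(A) 1*(01*01*)*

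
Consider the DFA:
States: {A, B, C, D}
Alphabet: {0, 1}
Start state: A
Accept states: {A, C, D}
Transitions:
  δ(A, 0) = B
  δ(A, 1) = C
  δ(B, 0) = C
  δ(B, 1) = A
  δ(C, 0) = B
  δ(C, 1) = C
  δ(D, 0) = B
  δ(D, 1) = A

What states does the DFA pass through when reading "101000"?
read '1': A → C
  read '0': C → B
  read '1': B → A
  read '0': A → B
  read '0': B → C
  read '0': C → B
A -> C -> B -> A -> B -> C -> B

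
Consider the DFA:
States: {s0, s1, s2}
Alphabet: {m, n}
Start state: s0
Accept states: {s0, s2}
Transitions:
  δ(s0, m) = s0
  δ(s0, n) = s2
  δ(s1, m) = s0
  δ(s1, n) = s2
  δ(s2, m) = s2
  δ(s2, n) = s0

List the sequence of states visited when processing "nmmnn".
read 'n': s0 → s2
  read 'm': s2 → s2
  read 'm': s2 → s2
  read 'n': s2 → s0
  read 'n': s0 → s2
s0 -> s2 -> s2 -> s2 -> s0 -> s2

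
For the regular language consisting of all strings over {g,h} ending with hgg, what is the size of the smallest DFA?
By Myhill–Nerode, count the distinguishable equivalence classes: 4 classes — one per longest suffix of the input that is a prefix of 'hgg' (lengths 0 through 3); only the length-3 class is accepting.
4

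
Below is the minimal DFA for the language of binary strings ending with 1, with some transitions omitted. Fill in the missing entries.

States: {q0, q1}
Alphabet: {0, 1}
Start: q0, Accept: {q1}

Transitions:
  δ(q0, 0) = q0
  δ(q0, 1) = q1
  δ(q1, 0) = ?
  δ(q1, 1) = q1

From the language and accept set, identify what each state tracks — q0: last symbol not 1; q1: last symbol is 1.
Each missing δ(q, a) is the state matching the new tracked value after reading a.
δ(q1, 0) = q0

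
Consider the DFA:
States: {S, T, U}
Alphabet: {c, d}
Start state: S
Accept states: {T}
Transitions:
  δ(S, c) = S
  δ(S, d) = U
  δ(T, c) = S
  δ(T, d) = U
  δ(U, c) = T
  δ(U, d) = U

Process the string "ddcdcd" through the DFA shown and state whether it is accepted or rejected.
Processing string "ddcdcd":
  S --d--> U
  U --d--> U
  U --c--> T
  T --d--> U
  U --c--> T
  T --d--> U
Final state: U
Accept states: {T}
No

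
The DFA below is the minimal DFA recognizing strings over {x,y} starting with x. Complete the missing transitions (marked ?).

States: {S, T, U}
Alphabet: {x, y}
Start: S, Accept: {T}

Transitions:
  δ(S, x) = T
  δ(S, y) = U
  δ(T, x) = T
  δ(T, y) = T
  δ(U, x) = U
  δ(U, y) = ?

From the language and accept set, identify what each state tracks — S: no input read; T: started with x; U: started with y (dead).
Each missing δ(q, a) is the state matching the new tracked value after reading a.
δ(U, y) = U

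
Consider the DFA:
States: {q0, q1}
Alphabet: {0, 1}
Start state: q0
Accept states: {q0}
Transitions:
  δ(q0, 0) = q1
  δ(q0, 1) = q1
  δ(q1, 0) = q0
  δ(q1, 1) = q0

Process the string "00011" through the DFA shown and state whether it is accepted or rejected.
Processing string "00011":
  q0 --0--> q1
  q1 --0--> q0
  q0 --0--> q1
  q1 --1--> q0
  q0 --1--> q1
Final state: q1
Accept states: {q0}
No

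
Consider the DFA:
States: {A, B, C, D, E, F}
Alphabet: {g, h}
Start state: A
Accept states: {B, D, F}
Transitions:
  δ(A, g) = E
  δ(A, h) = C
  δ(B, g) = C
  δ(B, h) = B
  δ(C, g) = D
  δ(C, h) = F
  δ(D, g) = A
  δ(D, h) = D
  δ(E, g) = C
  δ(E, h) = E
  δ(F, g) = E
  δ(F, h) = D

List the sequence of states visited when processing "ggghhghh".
read 'g': A → E
  read 'g': E → C
  read 'g': C → D
  read 'h': D → D
  read 'h': D → D
  read 'g': D → A
  read 'h': A → C
  read 'h': C → F
A -> E -> C -> D -> D -> D -> A -> C -> F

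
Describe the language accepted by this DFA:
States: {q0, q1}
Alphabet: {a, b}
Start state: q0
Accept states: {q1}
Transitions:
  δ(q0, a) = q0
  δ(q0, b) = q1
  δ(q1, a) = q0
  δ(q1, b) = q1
Testing a few strings:
  'bbb' → accept
  'ba' → reject
  'a' → reject
  'aa' → reject
State roles: q0=last symbol not b; q1=last symbol is b
All strings over {a,b} ending with b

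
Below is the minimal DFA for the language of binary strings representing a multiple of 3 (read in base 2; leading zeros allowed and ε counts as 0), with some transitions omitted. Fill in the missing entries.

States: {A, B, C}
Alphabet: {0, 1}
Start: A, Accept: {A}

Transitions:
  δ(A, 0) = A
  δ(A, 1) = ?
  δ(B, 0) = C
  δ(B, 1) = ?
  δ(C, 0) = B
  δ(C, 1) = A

From the language and accept set, identify what each state tracks — A: value ≡ 0 (mod 3); B: value ≡ 2 (mod 3); C: value ≡ 1 (mod 3).
Each missing δ(q, a) is the state matching the new tracked value after reading a.
δ(A, 1) = C; δ(B, 1) = B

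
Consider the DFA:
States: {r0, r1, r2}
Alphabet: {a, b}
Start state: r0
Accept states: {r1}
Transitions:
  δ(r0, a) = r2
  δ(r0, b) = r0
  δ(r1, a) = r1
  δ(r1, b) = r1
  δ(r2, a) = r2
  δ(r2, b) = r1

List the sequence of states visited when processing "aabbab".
read 'a': r0 → r2
  read 'a': r2 → r2
  read 'b': r2 → r1
  read 'b': r1 → r1
  read 'a': r1 → r1
  read 'b': r1 → r1
r0 -> r2 -> r2 -> r1 -> r1 -> r1 -> r1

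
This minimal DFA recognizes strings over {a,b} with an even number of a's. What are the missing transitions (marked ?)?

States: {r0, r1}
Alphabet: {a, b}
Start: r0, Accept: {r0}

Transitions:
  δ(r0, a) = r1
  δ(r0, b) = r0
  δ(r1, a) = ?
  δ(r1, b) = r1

From the language and accept set, identify what each state tracks — r0: even number of a's so far; r1: odd number of a's so far.
Each missing δ(q, a) is the state matching the new tracked value after reading a.
δ(r1, a) = r0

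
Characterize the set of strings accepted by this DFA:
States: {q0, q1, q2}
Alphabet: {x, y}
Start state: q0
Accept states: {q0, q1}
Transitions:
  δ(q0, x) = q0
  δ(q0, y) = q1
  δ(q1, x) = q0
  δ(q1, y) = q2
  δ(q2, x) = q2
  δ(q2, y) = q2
Testing a few strings:
  'xx' → accept
  'xxyy' → reject
  'yxyy' → reject
  'xyxy' → accept
State roles: q0=last symbol not y (ok); q1=last symbol y (ok); q2=saw yy (dead)
All strings over {x,y} with no two consecutive y's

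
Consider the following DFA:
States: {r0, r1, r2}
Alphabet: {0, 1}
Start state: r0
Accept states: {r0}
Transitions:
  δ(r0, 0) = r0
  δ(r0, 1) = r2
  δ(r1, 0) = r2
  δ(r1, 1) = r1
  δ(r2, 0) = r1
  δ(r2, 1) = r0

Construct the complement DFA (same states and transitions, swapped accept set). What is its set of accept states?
Complement accept states = All states \ Original accept states
= {r0, r1, r2} \ {r0}
{r1, r2}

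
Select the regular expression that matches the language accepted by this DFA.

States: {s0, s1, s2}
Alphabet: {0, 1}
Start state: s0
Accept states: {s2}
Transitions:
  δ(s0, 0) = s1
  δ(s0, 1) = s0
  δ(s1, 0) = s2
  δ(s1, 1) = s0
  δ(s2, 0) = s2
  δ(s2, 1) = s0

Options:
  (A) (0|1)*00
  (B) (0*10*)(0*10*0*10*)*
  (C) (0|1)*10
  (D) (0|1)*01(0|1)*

Check each option against the DFA on short strings; one disagreement eliminates an option:
  (A) (0|1)*00: agrees with the DFA on every string of length ≤ 6
  (B) (0*10*)(0*10*0*10*)*: on '1' the DFA goes s0 → s0 and rejects (s0 ∉ Accept), but the regex matches it → eliminate
  (C) (0|1)*10: on '00' the DFA goes s0 → s1 → s2 and accepts (s2 ∈ Accept), but the regex does not match it → eliminate
  (D) (0|1)*01(0|1)*: on '00' the DFA goes s0 → s1 → s2 and accepts (s2 ∈ Accept), but the regex does not match it → eliminate
Only (A) is consistent with the DFA.
(A) (0|1)*00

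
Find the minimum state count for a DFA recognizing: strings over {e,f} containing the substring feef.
By Myhill–Nerode, count the distinguishable equivalence classes: 5 classes — one per longest suffix of the input that is a prefix of 'feef' (lengths 0 through 3), plus an absorbing 'already seen feef' class.
5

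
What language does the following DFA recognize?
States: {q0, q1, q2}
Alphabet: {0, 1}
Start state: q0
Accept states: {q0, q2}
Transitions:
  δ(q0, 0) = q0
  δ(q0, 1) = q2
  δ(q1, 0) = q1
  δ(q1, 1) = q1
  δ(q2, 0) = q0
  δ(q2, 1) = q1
Testing a few strings:
  '0011' → reject
  '1011' → reject
  '0' → accept
  '00' → accept
State roles: q0=last symbol not 1 (ok); q1=saw 11 (dead); q2=last symbol 1 (ok)
All binary strings with no two consecutive 1's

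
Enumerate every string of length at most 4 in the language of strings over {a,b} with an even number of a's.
ε, b, aa, bb, aab, aba, baa, bbb, aaaa, aabb, abab, abba, baab, baba, bbaa, bbbb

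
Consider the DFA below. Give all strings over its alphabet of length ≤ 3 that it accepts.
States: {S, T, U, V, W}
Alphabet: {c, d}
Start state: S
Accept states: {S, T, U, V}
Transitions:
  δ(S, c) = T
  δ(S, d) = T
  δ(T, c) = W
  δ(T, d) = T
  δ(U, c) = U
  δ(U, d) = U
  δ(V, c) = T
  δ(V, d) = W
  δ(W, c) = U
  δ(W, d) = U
ε, c, d, cd, dd, ccc, ccd, cdd, dcc, dcd, ddd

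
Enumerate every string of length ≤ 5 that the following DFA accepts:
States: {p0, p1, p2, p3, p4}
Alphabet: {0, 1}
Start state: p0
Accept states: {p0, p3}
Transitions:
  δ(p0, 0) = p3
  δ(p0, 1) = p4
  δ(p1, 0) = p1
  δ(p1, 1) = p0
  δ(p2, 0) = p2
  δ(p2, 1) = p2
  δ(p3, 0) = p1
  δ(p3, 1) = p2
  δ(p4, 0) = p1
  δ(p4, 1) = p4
ε, 0, 001, 101, 0001, 0010, 1001, 1010, 1101, 00001, 00010, 10001, 10010, 11001, 11010, 11101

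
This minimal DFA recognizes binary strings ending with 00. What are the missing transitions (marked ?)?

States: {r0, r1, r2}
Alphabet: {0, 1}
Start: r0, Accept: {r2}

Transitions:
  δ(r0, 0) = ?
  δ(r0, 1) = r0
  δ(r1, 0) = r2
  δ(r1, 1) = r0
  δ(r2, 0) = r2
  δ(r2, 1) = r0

From the language and accept set, identify what each state tracks — r0: last symbol not 0; r1: one trailing 0; r2: two trailing 0's.
Each missing δ(q, a) is the state matching the new tracked value after reading a.
δ(r0, 0) = r1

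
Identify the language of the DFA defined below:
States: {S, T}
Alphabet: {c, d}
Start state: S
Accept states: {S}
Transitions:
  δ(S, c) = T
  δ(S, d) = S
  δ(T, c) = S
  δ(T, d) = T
Testing a few strings:
  'cdd' → reject
  'd' → accept
  'ccd' → accept
  'cd' → reject
State roles: S=even number of c's so far; T=odd number of c's so far
All strings over {c,d} with an even number of c's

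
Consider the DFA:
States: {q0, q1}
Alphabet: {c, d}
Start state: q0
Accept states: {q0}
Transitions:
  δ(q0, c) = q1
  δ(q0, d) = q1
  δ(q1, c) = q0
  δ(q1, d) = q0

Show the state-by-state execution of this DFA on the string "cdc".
read 'c': q0 → q1
  read 'd': q1 → q0
  read 'c': q0 → q1
q0 -> q1 -> q0 -> q1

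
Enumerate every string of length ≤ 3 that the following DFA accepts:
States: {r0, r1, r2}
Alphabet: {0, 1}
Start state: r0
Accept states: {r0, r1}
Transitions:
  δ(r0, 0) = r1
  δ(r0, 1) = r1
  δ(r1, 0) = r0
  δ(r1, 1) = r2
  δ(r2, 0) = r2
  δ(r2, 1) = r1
ε, 0, 1, 00, 10, 000, 001, 011, 100, 101, 111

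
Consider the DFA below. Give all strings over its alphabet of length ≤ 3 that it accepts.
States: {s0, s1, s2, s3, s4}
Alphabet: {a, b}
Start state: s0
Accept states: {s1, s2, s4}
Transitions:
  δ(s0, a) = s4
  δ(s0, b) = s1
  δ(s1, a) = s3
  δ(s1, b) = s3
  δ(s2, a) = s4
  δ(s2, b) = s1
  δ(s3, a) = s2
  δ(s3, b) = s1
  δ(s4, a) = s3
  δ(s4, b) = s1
a, b, ab, aaa, aab, baa, bab, bba, bbb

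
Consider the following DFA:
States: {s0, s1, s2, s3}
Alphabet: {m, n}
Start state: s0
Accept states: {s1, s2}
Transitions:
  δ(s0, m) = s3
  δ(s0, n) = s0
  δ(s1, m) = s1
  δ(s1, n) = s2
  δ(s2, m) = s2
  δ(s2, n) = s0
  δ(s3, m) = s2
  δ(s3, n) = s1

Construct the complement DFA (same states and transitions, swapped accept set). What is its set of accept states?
Complement accept states = All states \ Original accept states
= {s0, s1, s2, s3} \ {s1, s2}
{s0, s3}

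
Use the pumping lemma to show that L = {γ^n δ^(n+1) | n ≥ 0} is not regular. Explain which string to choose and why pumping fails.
Assume L is regular with pumping length p. Idea: pumping the γ-block breaks the fixed offset of 1.
Choose s = γ^p δ^(p+1) ∈ L. By the pumping lemma, s = xyz with |xy| ≤ p, |y| > 0, so y = γ^k with k ≥ 1. Then xy²z = γ^(p+k) δ^(p+1). For this to be in L we would need p+1 = (p+k)+1, i.e. k = 0, contradicting k ≥ 1. So xy²z ∉ L.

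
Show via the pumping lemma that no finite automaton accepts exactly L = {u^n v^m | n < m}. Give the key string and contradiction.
Assume L is regular with pumping length p. Idea: pumping up the u-block makes the u-count reach the v-count.
Choose s = u^p v^(p+1) ∈ L. By the pumping lemma, s = xyz with |xy| ≤ p, |y| > 0, so y = u^k with k ≥ 1. Then xy²z = u^(p+k) v^(p+1). Since p+k ≥ p+1, the number of u's is no longer strictly less than the number of v's, so xy²z ∉ L.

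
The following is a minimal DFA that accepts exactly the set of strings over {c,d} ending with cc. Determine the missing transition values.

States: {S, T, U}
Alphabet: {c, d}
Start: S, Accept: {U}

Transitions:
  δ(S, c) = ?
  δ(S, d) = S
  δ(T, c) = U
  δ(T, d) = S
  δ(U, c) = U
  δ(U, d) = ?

From the language and accept set, identify what each state tracks — S: last symbol not c; T: one trailing c; U: two trailing c's.
Each missing δ(q, a) is the state matching the new tracked value after reading a.
δ(S, c) = T; δ(U, d) = S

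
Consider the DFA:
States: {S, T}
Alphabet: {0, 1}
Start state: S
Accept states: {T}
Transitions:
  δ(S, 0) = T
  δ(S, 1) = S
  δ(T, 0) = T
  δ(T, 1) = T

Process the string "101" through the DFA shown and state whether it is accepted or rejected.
Processing string "101":
  S --1--> S
  S --0--> T
  T --1--> T
Final state: T
Accept states: {T}
Yes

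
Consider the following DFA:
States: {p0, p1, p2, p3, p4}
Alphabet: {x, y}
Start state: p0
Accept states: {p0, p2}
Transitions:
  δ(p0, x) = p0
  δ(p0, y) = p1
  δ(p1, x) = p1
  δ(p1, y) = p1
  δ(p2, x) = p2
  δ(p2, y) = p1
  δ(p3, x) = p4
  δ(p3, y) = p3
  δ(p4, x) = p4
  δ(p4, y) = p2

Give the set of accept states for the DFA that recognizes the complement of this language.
Complement accept states = All states \ Original accept states
= {p0, p1, p2, p3, p4} \ {p0, p2}
{p1, p3, p4}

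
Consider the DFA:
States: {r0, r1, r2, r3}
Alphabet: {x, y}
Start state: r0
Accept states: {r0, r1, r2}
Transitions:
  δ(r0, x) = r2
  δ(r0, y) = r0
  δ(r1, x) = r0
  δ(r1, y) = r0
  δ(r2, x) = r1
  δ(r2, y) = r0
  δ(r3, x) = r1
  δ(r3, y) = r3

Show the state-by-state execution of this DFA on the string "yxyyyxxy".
read 'y': r0 → r0
  read 'x': r0 → r2
  read 'y': r2 → r0
  read 'y': r0 → r0
  read 'y': r0 → r0
  read 'x': r0 → r2
  read 'x': r2 → r1
  read 'y': r1 → r0
r0 -> r0 -> r2 -> r0 -> r0 -> r0 -> r2 -> r1 -> r0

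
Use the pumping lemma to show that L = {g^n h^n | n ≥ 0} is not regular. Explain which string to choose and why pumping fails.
Assume L is regular with pumping length p. Idea: pumping the g-block changes the count balance.
Choose s = g^p h^p (length 2p ≥ p). By the pumping lemma, s = xyz with |xy| ≤ p, |y| > 0. So y = g^k for some k > 0 (since xy is entirely within the g's). Pumping gives xy²z = g^(p+k) h^p, which is not in L since p+k ≠ p.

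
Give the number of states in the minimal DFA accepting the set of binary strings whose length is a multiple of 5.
By Myhill–Nerode, count the distinguishable equivalence classes: 5 classes — one per residue of the length mod 5; class i is distinguished from class j by any string of length (5 − i) mod 5.
5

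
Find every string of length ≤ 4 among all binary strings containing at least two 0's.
00, 000, 001, 010, 100, 0000, 0001, 0010, 0011, 0100, 0101, 0110, 1000, 1001, 1010, 1100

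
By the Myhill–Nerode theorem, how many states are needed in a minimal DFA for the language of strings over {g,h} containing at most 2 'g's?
By Myhill–Nerode, count the distinguishable equivalence classes: 4 classes — having seen 0, 1, 2, or >2 copies of 'g'; counts 0 through 2 are accepting and >2 is dead.
4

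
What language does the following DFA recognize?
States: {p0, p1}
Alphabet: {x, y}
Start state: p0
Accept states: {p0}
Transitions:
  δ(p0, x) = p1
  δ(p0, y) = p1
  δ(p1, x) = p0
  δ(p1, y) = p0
Testing a few strings:
  'y' → reject
  'yxx' → reject
  'xx' → accept
  'x' → reject
State roles: p0=even length so far; p1=odd length so far
All strings over {x,y} of even length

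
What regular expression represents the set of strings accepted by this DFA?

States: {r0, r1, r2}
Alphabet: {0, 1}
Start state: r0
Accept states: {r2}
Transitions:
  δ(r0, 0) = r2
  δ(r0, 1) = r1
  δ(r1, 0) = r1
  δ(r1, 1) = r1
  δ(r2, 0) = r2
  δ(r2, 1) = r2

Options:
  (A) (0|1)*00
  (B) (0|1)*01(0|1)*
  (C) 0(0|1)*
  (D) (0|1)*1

Check each option against the DFA on short strings; one disagreement eliminates an option:
  (A) (0|1)*00: on '0' the DFA goes r0 → r2 and accepts (r2 ∈ Accept), but the regex does not match it → eliminate
  (B) (0|1)*01(0|1)*: on '0' the DFA goes r0 → r2 and accepts (r2 ∈ Accept), but the regex does not match it → eliminate
  (C) 0(0|1)*: agrees with the DFA on every string of length ≤ 6
  (D) (0|1)*1: on '0' the DFA goes r0 → r2 and accepts (r2 ∈ Accept), but the regex does not match it → eliminate
Only (C) is consistent with the DFA.
(C) 0(0|1)*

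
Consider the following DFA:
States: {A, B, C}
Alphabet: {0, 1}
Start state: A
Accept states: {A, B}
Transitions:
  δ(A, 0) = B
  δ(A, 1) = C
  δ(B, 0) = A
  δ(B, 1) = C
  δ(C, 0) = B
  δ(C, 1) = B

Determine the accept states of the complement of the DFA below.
Complement accept states = All states \ Original accept states
= {A, B, C} \ {A, B}
{C}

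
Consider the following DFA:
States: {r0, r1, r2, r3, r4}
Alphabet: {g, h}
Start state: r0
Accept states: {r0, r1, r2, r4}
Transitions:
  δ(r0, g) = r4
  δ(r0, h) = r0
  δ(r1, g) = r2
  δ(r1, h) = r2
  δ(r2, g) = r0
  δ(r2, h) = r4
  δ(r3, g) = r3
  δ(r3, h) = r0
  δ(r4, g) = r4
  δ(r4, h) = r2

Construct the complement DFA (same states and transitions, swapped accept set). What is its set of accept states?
Complement accept states = All states \ Original accept states
= {r0, r1, r2, r3, r4} \ {r0, r1, r2, r4}
{r3}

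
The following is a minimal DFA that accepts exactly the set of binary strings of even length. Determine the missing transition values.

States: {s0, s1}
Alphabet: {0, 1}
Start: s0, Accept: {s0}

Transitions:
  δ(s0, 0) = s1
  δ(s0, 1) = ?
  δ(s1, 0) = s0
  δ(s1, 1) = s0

From the language and accept set, identify what each state tracks — s0: even length so far; s1: odd length so far.
Each missing δ(q, a) is the state matching the new tracked value after reading a.
δ(s0, 1) = s1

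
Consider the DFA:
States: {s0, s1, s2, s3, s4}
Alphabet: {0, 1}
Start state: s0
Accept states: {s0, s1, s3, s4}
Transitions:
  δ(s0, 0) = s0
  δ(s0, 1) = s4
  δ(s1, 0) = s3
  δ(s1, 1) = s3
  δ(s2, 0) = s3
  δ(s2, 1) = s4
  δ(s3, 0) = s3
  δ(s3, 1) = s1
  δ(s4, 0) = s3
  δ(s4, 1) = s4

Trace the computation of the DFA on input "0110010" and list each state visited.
read '0': s0 → s0
  read '1': s0 → s4
  read '1': s4 → s4
  read '0': s4 → s3
  read '0': s3 → s3
  read '1': s3 → s1
  read '0': s1 → s3
s0 -> s0 -> s4 -> s4 -> s3 -> s3 -> s1 -> s3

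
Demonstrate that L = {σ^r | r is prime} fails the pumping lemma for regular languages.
Assume L is regular with pumping length p. Idea: pumping by a suitable count produces a composite length.
Let q be a prime with q ≥ p and choose s = σ^q ∈ L. By the pumping lemma, s = xyz with |xy| ≤ p, |y| = k ≥ 1. Take i = q+1: |xy^(q+1)z| = q + q·k = q(1+k). Since q ≥ 2 and 1+k ≥ 2, q(1+k) is composite, so xy^(q+1)z ∉ L.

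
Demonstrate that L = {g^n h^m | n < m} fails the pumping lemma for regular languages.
Assume L is regular with pumping length p. Idea: pumping up the g-block makes the g-count reach the h-count.
Choose s = g^p h^(p+1) ∈ L. By the pumping lemma, s = xyz with |xy| ≤ p, |y| > 0, so y = g^k with k ≥ 1. Then xy²z = g^(p+k) h^(p+1). Since p+k ≥ p+1, the number of g's is no longer strictly less than the number of h's, so xy²z ∉ L.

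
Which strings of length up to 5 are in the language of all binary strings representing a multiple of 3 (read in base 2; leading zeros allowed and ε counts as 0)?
ε, 0, 00, 11, 000, 011, 110, 0000, 0011, 0110, 1001, 1100, 1111, 00000, 00011, 00110, 01001, 01100, 01111, 10010, 10101, 11000, 11011, 11110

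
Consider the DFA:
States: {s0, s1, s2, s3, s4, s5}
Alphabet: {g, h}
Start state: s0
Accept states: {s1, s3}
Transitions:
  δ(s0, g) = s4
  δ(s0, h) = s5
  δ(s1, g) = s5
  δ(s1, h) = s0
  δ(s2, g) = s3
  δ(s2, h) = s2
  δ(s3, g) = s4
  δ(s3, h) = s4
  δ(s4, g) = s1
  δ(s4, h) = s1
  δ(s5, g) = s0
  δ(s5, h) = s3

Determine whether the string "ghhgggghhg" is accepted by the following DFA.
Processing string "ghhgggghhg":
  s0 --g--> s4
  s4 --h--> s1
  s1 --h--> s0
  s0 --g--> s4
  s4 --g--> s1
  s1 --g--> s5
  s5 --g--> s0
  s0 --h--> s5
  s5 --h--> s3
  s3 --g--> s4
Final state: s4
Accept states: {s1, s3}
No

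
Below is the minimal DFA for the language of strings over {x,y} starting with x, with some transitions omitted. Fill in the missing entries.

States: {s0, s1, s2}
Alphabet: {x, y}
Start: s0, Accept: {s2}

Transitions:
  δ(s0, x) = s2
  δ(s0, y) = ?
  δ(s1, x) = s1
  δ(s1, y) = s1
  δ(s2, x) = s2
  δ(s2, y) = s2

From the language and accept set, identify what each state tracks — s0: no input read; s1: started with y (dead); s2: started with x.
Each missing δ(q, a) is the state matching the new tracked value after reading a.
δ(s0, y) = s1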